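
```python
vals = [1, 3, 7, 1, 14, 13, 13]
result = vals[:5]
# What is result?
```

vals has length 7. The slice vals[:5] selects indices [0, 1, 2, 3, 4] (0->1, 1->3, 2->7, 3->1, 4->14), giving [1, 3, 7, 1, 14].

[1, 3, 7, 1, 14]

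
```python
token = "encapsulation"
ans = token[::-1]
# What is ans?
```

token has length 13. The slice token[::-1] selects indices [12, 11, 10, 9, 8, 7, 6, 5, 4, 3, 2, 1, 0] (12->'n', 11->'o', 10->'i', 9->'t', 8->'a', 7->'l', 6->'u', 5->'s', 4->'p', 3->'a', 2->'c', 1->'n', 0->'e'), giving 'noitaluspacne'.

'noitaluspacne'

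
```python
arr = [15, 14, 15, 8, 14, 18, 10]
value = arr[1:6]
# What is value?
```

arr has length 7. The slice arr[1:6] selects indices [1, 2, 3, 4, 5] (1->14, 2->15, 3->8, 4->14, 5->18), giving [14, 15, 8, 14, 18].

[14, 15, 8, 14, 18]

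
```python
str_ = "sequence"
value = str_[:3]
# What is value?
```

str_ has length 8. The slice str_[:3] selects indices [0, 1, 2] (0->'s', 1->'e', 2->'q'), giving 'seq'.

'seq'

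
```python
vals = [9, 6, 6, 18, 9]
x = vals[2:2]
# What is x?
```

vals has length 5. The slice vals[2:2] resolves to an empty index range, so the result is [].

[]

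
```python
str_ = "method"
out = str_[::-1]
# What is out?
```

str_ has length 6. The slice str_[::-1] selects indices [5, 4, 3, 2, 1, 0] (5->'d', 4->'o', 3->'h', 2->'t', 1->'e', 0->'m'), giving 'dohtem'.

'dohtem'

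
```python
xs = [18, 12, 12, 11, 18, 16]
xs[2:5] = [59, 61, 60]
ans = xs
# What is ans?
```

xs starts as [18, 12, 12, 11, 18, 16] (length 6). The slice xs[2:5] covers indices [2, 3, 4] with values [12, 11, 18]. Replacing that slice with [59, 61, 60] (same length) produces [18, 12, 59, 61, 60, 16].

[18, 12, 59, 61, 60, 16]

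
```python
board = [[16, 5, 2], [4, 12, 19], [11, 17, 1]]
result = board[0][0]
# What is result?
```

board[0] = [16, 5, 2]. Taking column 0 of that row yields 16.

16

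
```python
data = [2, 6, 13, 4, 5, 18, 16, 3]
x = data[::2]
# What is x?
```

data has length 8. The slice data[::2] selects indices [0, 2, 4, 6] (0->2, 2->13, 4->5, 6->16), giving [2, 13, 5, 16].

[2, 13, 5, 16]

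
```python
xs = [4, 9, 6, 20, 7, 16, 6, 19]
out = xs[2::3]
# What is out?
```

xs has length 8. The slice xs[2::3] selects indices [2, 5] (2->6, 5->16), giving [6, 16].

[6, 16]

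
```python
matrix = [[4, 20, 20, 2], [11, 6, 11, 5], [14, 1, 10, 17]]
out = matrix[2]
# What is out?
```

matrix has 3 rows. Row 2 is [14, 1, 10, 17].

[14, 1, 10, 17]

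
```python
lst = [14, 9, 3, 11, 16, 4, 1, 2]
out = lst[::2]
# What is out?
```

lst has length 8. The slice lst[::2] selects indices [0, 2, 4, 6] (0->14, 2->3, 4->16, 6->1), giving [14, 3, 16, 1].

[14, 3, 16, 1]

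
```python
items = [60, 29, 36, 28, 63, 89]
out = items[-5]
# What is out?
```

items has length 6. Negative index -5 maps to positive index 6 + (-5) = 1. items[1] = 29.

29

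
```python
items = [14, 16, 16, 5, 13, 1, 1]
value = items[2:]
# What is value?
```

items has length 7. The slice items[2:] selects indices [2, 3, 4, 5, 6] (2->16, 3->5, 4->13, 5->1, 6->1), giving [16, 5, 13, 1, 1].

[16, 5, 13, 1, 1]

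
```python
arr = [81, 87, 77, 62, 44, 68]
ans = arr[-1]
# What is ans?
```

arr has length 6. Negative index -1 maps to positive index 6 + (-1) = 5. arr[5] = 68.

68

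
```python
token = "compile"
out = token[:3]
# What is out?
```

token has length 7. The slice token[:3] selects indices [0, 1, 2] (0->'c', 1->'o', 2->'m'), giving 'com'.

'com'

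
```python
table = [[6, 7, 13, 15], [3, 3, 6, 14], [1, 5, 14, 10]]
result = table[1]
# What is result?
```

table has 3 rows. Row 1 is [3, 3, 6, 14].

[3, 3, 6, 14]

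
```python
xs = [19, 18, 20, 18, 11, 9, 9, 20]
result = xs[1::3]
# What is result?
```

xs has length 8. The slice xs[1::3] selects indices [1, 4, 7] (1->18, 4->11, 7->20), giving [18, 11, 20].

[18, 11, 20]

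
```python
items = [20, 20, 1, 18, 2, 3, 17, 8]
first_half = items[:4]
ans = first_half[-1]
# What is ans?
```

items has length 8. The slice items[:4] selects indices [0, 1, 2, 3] (0->20, 1->20, 2->1, 3->18), giving [20, 20, 1, 18]. So first_half = [20, 20, 1, 18]. Then first_half[-1] = 18.

18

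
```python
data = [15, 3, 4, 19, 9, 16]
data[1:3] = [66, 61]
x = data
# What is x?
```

data starts as [15, 3, 4, 19, 9, 16] (length 6). The slice data[1:3] covers indices [1, 2] with values [3, 4]. Replacing that slice with [66, 61] (same length) produces [15, 66, 61, 19, 9, 16].

[15, 66, 61, 19, 9, 16]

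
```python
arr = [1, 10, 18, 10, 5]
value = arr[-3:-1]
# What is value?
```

arr has length 5. The slice arr[-3:-1] selects indices [2, 3] (2->18, 3->10), giving [18, 10].

[18, 10]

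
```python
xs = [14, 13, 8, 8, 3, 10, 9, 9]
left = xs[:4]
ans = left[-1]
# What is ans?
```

xs has length 8. The slice xs[:4] selects indices [0, 1, 2, 3] (0->14, 1->13, 2->8, 3->8), giving [14, 13, 8, 8]. So left = [14, 13, 8, 8]. Then left[-1] = 8.

8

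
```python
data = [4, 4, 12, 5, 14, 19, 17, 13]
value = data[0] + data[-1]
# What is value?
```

data has length 8. data[0] = 4.
data has length 8. Negative index -1 maps to positive index 8 + (-1) = 7. data[7] = 13.
Sum: 4 + 13 = 17.

17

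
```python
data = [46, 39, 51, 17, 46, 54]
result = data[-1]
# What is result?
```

data has length 6. Negative index -1 maps to positive index 6 + (-1) = 5. data[5] = 54.

54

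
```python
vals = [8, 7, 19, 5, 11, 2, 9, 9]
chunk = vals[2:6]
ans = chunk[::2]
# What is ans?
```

vals has length 8. The slice vals[2:6] selects indices [2, 3, 4, 5] (2->19, 3->5, 4->11, 5->2), giving [19, 5, 11, 2]. So chunk = [19, 5, 11, 2]. chunk has length 4. The slice chunk[::2] selects indices [0, 2] (0->19, 2->11), giving [19, 11].

[19, 11]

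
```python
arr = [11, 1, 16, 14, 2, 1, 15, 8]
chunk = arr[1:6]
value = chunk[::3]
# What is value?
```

arr has length 8. The slice arr[1:6] selects indices [1, 2, 3, 4, 5] (1->1, 2->16, 3->14, 4->2, 5->1), giving [1, 16, 14, 2, 1]. So chunk = [1, 16, 14, 2, 1]. chunk has length 5. The slice chunk[::3] selects indices [0, 3] (0->1, 3->2), giving [1, 2].

[1, 2]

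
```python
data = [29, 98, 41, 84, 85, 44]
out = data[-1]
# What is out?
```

data has length 6. Negative index -1 maps to positive index 6 + (-1) = 5. data[5] = 44.

44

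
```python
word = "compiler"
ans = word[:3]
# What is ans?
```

word has length 8. The slice word[:3] selects indices [0, 1, 2] (0->'c', 1->'o', 2->'m'), giving 'com'.

'com'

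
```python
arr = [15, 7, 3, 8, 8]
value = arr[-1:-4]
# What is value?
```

arr has length 5. The slice arr[-1:-4] resolves to an empty index range, so the result is [].

[]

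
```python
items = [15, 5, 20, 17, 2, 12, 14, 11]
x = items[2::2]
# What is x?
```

items has length 8. The slice items[2::2] selects indices [2, 4, 6] (2->20, 4->2, 6->14), giving [20, 2, 14].

[20, 2, 14]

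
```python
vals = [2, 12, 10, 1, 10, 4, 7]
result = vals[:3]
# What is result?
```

vals has length 7. The slice vals[:3] selects indices [0, 1, 2] (0->2, 1->12, 2->10), giving [2, 12, 10].

[2, 12, 10]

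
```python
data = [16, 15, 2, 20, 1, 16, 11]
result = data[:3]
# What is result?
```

data has length 7. The slice data[:3] selects indices [0, 1, 2] (0->16, 1->15, 2->2), giving [16, 15, 2].

[16, 15, 2]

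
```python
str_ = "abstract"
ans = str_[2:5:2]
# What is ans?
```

str_ has length 8. The slice str_[2:5:2] selects indices [2, 4] (2->'s', 4->'r'), giving 'sr'.

'sr'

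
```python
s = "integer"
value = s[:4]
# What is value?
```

s has length 7. The slice s[:4] selects indices [0, 1, 2, 3] (0->'i', 1->'n', 2->'t', 3->'e'), giving 'inte'.

'inte'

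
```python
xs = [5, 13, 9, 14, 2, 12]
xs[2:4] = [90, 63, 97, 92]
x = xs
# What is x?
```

xs starts as [5, 13, 9, 14, 2, 12] (length 6). The slice xs[2:4] covers indices [2, 3] with values [9, 14]. Replacing that slice with [90, 63, 97, 92] (different length) produces [5, 13, 90, 63, 97, 92, 2, 12].

[5, 13, 90, 63, 97, 92, 2, 12]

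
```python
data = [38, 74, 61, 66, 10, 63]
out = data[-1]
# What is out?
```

data has length 6. Negative index -1 maps to positive index 6 + (-1) = 5. data[5] = 63.

63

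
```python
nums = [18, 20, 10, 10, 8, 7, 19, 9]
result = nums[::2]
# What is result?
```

nums has length 8. The slice nums[::2] selects indices [0, 2, 4, 6] (0->18, 2->10, 4->8, 6->19), giving [18, 10, 8, 19].

[18, 10, 8, 19]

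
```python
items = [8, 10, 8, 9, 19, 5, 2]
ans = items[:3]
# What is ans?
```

items has length 7. The slice items[:3] selects indices [0, 1, 2] (0->8, 1->10, 2->8), giving [8, 10, 8].

[8, 10, 8]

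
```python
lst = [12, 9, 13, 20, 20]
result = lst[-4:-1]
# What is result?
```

lst has length 5. The slice lst[-4:-1] selects indices [1, 2, 3] (1->9, 2->13, 3->20), giving [9, 13, 20].

[9, 13, 20]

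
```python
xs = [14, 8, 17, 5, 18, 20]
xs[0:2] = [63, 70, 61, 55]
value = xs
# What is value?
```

xs starts as [14, 8, 17, 5, 18, 20] (length 6). The slice xs[0:2] covers indices [0, 1] with values [14, 8]. Replacing that slice with [63, 70, 61, 55] (different length) produces [63, 70, 61, 55, 17, 5, 18, 20].

[63, 70, 61, 55, 17, 5, 18, 20]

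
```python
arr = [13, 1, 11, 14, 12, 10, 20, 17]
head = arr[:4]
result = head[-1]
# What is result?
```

arr has length 8. The slice arr[:4] selects indices [0, 1, 2, 3] (0->13, 1->1, 2->11, 3->14), giving [13, 1, 11, 14]. So head = [13, 1, 11, 14]. Then head[-1] = 14.

14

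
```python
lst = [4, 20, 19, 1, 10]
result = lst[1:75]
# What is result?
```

lst has length 5. The slice lst[1:75] selects indices [1, 2, 3, 4] (1->20, 2->19, 3->1, 4->10), giving [20, 19, 1, 10].

[20, 19, 1, 10]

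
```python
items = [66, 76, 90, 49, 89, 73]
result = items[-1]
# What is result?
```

items has length 6. Negative index -1 maps to positive index 6 + (-1) = 5. items[5] = 73.

73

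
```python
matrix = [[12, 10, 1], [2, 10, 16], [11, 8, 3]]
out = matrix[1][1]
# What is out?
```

matrix[1] = [2, 10, 16]. Taking column 1 of that row yields 10.

10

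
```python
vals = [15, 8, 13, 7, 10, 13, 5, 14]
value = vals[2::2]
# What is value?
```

vals has length 8. The slice vals[2::2] selects indices [2, 4, 6] (2->13, 4->10, 6->5), giving [13, 10, 5].

[13, 10, 5]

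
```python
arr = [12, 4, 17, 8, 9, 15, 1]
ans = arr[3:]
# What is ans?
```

arr has length 7. The slice arr[3:] selects indices [3, 4, 5, 6] (3->8, 4->9, 5->15, 6->1), giving [8, 9, 15, 1].

[8, 9, 15, 1]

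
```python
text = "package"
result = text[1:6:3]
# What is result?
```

text has length 7. The slice text[1:6:3] selects indices [1, 4] (1->'a', 4->'a'), giving 'aa'.

'aa'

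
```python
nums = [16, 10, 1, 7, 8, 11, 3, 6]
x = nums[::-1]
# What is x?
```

nums has length 8. The slice nums[::-1] selects indices [7, 6, 5, 4, 3, 2, 1, 0] (7->6, 6->3, 5->11, 4->8, 3->7, 2->1, 1->10, 0->16), giving [6, 3, 11, 8, 7, 1, 10, 16].

[6, 3, 11, 8, 7, 1, 10, 16]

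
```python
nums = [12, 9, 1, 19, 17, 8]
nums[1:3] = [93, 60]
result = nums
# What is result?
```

nums starts as [12, 9, 1, 19, 17, 8] (length 6). The slice nums[1:3] covers indices [1, 2] with values [9, 1]. Replacing that slice with [93, 60] (same length) produces [12, 93, 60, 19, 17, 8].

[12, 93, 60, 19, 17, 8]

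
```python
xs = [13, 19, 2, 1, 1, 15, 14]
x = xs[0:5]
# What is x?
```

xs has length 7. The slice xs[0:5] selects indices [0, 1, 2, 3, 4] (0->13, 1->19, 2->2, 3->1, 4->1), giving [13, 19, 2, 1, 1].

[13, 19, 2, 1, 1]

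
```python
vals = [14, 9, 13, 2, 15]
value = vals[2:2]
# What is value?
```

vals has length 5. The slice vals[2:2] resolves to an empty index range, so the result is [].

[]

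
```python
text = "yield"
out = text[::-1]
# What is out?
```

text has length 5. The slice text[::-1] selects indices [4, 3, 2, 1, 0] (4->'d', 3->'l', 2->'e', 1->'i', 0->'y'), giving 'dleiy'.

'dleiy'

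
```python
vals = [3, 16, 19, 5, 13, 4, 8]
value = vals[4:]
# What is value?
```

vals has length 7. The slice vals[4:] selects indices [4, 5, 6] (4->13, 5->4, 6->8), giving [13, 4, 8].

[13, 4, 8]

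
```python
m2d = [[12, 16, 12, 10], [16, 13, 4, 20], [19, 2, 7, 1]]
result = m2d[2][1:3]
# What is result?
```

m2d[2] = [19, 2, 7, 1]. m2d[2] has length 4. The slice m2d[2][1:3] selects indices [1, 2] (1->2, 2->7), giving [2, 7].

[2, 7]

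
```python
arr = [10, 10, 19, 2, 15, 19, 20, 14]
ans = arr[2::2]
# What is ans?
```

arr has length 8. The slice arr[2::2] selects indices [2, 4, 6] (2->19, 4->15, 6->20), giving [19, 15, 20].

[19, 15, 20]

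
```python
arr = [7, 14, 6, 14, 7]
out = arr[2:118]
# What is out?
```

arr has length 5. The slice arr[2:118] selects indices [2, 3, 4] (2->6, 3->14, 4->7), giving [6, 14, 7].

[6, 14, 7]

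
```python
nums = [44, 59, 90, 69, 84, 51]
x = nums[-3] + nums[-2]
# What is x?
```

nums has length 6. Negative index -3 maps to positive index 6 + (-3) = 3. nums[3] = 69.
nums has length 6. Negative index -2 maps to positive index 6 + (-2) = 4. nums[4] = 84.
Sum: 69 + 84 = 153.

153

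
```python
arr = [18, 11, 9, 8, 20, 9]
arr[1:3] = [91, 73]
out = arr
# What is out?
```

arr starts as [18, 11, 9, 8, 20, 9] (length 6). The slice arr[1:3] covers indices [1, 2] with values [11, 9]. Replacing that slice with [91, 73] (same length) produces [18, 91, 73, 8, 20, 9].

[18, 91, 73, 8, 20, 9]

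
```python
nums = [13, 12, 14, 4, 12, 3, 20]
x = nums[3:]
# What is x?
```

nums has length 7. The slice nums[3:] selects indices [3, 4, 5, 6] (3->4, 4->12, 5->3, 6->20), giving [4, 12, 3, 20].

[4, 12, 3, 20]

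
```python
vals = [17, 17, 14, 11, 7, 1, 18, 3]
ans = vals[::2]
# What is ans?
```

vals has length 8. The slice vals[::2] selects indices [0, 2, 4, 6] (0->17, 2->14, 4->7, 6->18), giving [17, 14, 7, 18].

[17, 14, 7, 18]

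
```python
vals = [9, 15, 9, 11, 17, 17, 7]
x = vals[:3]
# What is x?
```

vals has length 7. The slice vals[:3] selects indices [0, 1, 2] (0->9, 1->15, 2->9), giving [9, 15, 9].

[9, 15, 9]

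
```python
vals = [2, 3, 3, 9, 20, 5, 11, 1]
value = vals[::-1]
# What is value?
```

vals has length 8. The slice vals[::-1] selects indices [7, 6, 5, 4, 3, 2, 1, 0] (7->1, 6->11, 5->5, 4->20, 3->9, 2->3, 1->3, 0->2), giving [1, 11, 5, 20, 9, 3, 3, 2].

[1, 11, 5, 20, 9, 3, 3, 2]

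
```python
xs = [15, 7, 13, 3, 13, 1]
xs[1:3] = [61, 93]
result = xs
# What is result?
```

xs starts as [15, 7, 13, 3, 13, 1] (length 6). The slice xs[1:3] covers indices [1, 2] with values [7, 13]. Replacing that slice with [61, 93] (same length) produces [15, 61, 93, 3, 13, 1].

[15, 61, 93, 3, 13, 1]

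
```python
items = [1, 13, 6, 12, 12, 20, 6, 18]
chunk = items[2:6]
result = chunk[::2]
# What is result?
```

items has length 8. The slice items[2:6] selects indices [2, 3, 4, 5] (2->6, 3->12, 4->12, 5->20), giving [6, 12, 12, 20]. So chunk = [6, 12, 12, 20]. chunk has length 4. The slice chunk[::2] selects indices [0, 2] (0->6, 2->12), giving [6, 12].

[6, 12]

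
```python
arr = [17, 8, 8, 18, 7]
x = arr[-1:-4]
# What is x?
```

arr has length 5. The slice arr[-1:-4] resolves to an empty index range, so the result is [].

[]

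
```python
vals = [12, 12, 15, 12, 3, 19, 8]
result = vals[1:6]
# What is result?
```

vals has length 7. The slice vals[1:6] selects indices [1, 2, 3, 4, 5] (1->12, 2->15, 3->12, 4->3, 5->19), giving [12, 15, 12, 3, 19].

[12, 15, 12, 3, 19]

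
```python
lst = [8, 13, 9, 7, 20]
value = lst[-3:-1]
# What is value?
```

lst has length 5. The slice lst[-3:-1] selects indices [2, 3] (2->9, 3->7), giving [9, 7].

[9, 7]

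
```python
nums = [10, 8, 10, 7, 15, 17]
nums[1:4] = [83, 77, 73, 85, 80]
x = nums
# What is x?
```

nums starts as [10, 8, 10, 7, 15, 17] (length 6). The slice nums[1:4] covers indices [1, 2, 3] with values [8, 10, 7]. Replacing that slice with [83, 77, 73, 85, 80] (different length) produces [10, 83, 77, 73, 85, 80, 15, 17].

[10, 83, 77, 73, 85, 80, 15, 17]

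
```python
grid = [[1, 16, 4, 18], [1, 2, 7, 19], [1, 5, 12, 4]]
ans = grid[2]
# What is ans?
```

grid has 3 rows. Row 2 is [1, 5, 12, 4].

[1, 5, 12, 4]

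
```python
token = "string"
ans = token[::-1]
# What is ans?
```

token has length 6. The slice token[::-1] selects indices [5, 4, 3, 2, 1, 0] (5->'g', 4->'n', 3->'i', 2->'r', 1->'t', 0->'s'), giving 'gnirts'.

'gnirts'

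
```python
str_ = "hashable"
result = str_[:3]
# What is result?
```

str_ has length 8. The slice str_[:3] selects indices [0, 1, 2] (0->'h', 1->'a', 2->'s'), giving 'has'.

'has'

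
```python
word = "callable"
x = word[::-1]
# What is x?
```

word has length 8. The slice word[::-1] selects indices [7, 6, 5, 4, 3, 2, 1, 0] (7->'e', 6->'l', 5->'b', 4->'a', 3->'l', 2->'l', 1->'a', 0->'c'), giving 'elballac'.

'elballac'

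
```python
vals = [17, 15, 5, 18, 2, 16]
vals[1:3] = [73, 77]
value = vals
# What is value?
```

vals starts as [17, 15, 5, 18, 2, 16] (length 6). The slice vals[1:3] covers indices [1, 2] with values [15, 5]. Replacing that slice with [73, 77] (same length) produces [17, 73, 77, 18, 2, 16].

[17, 73, 77, 18, 2, 16]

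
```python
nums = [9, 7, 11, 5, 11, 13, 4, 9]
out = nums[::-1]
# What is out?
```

nums has length 8. The slice nums[::-1] selects indices [7, 6, 5, 4, 3, 2, 1, 0] (7->9, 6->4, 5->13, 4->11, 3->5, 2->11, 1->7, 0->9), giving [9, 4, 13, 11, 5, 11, 7, 9].

[9, 4, 13, 11, 5, 11, 7, 9]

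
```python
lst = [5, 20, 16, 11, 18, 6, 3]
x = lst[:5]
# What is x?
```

lst has length 7. The slice lst[:5] selects indices [0, 1, 2, 3, 4] (0->5, 1->20, 2->16, 3->11, 4->18), giving [5, 20, 16, 11, 18].

[5, 20, 16, 11, 18]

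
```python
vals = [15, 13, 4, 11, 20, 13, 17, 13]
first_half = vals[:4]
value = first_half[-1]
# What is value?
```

vals has length 8. The slice vals[:4] selects indices [0, 1, 2, 3] (0->15, 1->13, 2->4, 3->11), giving [15, 13, 4, 11]. So first_half = [15, 13, 4, 11]. Then first_half[-1] = 11.

11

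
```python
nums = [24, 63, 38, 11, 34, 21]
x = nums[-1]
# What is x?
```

nums has length 6. Negative index -1 maps to positive index 6 + (-1) = 5. nums[5] = 21.

21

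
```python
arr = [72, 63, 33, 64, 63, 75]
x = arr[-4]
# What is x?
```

arr has length 6. Negative index -4 maps to positive index 6 + (-4) = 2. arr[2] = 33.

33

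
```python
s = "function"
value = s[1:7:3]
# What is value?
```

s has length 8. The slice s[1:7:3] selects indices [1, 4] (1->'u', 4->'t'), giving 'ut'.

'ut'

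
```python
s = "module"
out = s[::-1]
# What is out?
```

s has length 6. The slice s[::-1] selects indices [5, 4, 3, 2, 1, 0] (5->'e', 4->'l', 3->'u', 2->'d', 1->'o', 0->'m'), giving 'eludom'.

'eludom'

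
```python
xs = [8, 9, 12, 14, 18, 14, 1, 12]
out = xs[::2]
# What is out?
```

xs has length 8. The slice xs[::2] selects indices [0, 2, 4, 6] (0->8, 2->12, 4->18, 6->1), giving [8, 12, 18, 1].

[8, 12, 18, 1]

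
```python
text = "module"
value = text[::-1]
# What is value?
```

text has length 6. The slice text[::-1] selects indices [5, 4, 3, 2, 1, 0] (5->'e', 4->'l', 3->'u', 2->'d', 1->'o', 0->'m'), giving 'eludom'.

'eludom'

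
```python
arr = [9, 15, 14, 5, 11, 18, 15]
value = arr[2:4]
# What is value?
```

arr has length 7. The slice arr[2:4] selects indices [2, 3] (2->14, 3->5), giving [14, 5].

[14, 5]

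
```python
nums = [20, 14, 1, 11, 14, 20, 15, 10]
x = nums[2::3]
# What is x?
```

nums has length 8. The slice nums[2::3] selects indices [2, 5] (2->1, 5->20), giving [1, 20].

[1, 20]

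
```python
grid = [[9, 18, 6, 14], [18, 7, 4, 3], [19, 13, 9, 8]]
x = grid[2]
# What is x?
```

grid has 3 rows. Row 2 is [19, 13, 9, 8].

[19, 13, 9, 8]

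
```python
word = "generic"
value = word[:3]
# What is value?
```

word has length 7. The slice word[:3] selects indices [0, 1, 2] (0->'g', 1->'e', 2->'n'), giving 'gen'.

'gen'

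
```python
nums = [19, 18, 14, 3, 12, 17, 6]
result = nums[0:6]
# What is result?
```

nums has length 7. The slice nums[0:6] selects indices [0, 1, 2, 3, 4, 5] (0->19, 1->18, 2->14, 3->3, 4->12, 5->17), giving [19, 18, 14, 3, 12, 17].

[19, 18, 14, 3, 12, 17]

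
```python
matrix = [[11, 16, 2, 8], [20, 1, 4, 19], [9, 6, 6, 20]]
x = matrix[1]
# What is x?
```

matrix has 3 rows. Row 1 is [20, 1, 4, 19].

[20, 1, 4, 19]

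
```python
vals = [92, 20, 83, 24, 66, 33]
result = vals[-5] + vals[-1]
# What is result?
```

vals has length 6. Negative index -5 maps to positive index 6 + (-5) = 1. vals[1] = 20.
vals has length 6. Negative index -1 maps to positive index 6 + (-1) = 5. vals[5] = 33.
Sum: 20 + 33 = 53.

53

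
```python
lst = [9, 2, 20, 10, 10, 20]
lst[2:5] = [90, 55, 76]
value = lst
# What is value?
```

lst starts as [9, 2, 20, 10, 10, 20] (length 6). The slice lst[2:5] covers indices [2, 3, 4] with values [20, 10, 10]. Replacing that slice with [90, 55, 76] (same length) produces [9, 2, 90, 55, 76, 20].

[9, 2, 90, 55, 76, 20]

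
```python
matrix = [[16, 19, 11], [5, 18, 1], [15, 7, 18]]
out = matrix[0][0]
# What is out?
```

matrix[0] = [16, 19, 11]. Taking column 0 of that row yields 16.

16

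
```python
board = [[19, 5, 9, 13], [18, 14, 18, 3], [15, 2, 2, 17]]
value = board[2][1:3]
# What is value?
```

board[2] = [15, 2, 2, 17]. board[2] has length 4. The slice board[2][1:3] selects indices [1, 2] (1->2, 2->2), giving [2, 2].

[2, 2]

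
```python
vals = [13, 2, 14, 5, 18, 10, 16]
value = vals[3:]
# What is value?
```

vals has length 7. The slice vals[3:] selects indices [3, 4, 5, 6] (3->5, 4->18, 5->10, 6->16), giving [5, 18, 10, 16].

[5, 18, 10, 16]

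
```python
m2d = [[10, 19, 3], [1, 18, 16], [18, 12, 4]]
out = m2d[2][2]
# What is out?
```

m2d[2] = [18, 12, 4]. Taking column 2 of that row yields 4.

4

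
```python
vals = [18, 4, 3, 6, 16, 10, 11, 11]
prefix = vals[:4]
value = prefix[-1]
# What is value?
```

vals has length 8. The slice vals[:4] selects indices [0, 1, 2, 3] (0->18, 1->4, 2->3, 3->6), giving [18, 4, 3, 6]. So prefix = [18, 4, 3, 6]. Then prefix[-1] = 6.

6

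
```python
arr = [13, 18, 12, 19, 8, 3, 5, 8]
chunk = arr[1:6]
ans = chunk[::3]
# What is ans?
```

arr has length 8. The slice arr[1:6] selects indices [1, 2, 3, 4, 5] (1->18, 2->12, 3->19, 4->8, 5->3), giving [18, 12, 19, 8, 3]. So chunk = [18, 12, 19, 8, 3]. chunk has length 5. The slice chunk[::3] selects indices [0, 3] (0->18, 3->8), giving [18, 8].

[18, 8]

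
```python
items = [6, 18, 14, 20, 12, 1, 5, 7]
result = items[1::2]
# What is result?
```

items has length 8. The slice items[1::2] selects indices [1, 3, 5, 7] (1->18, 3->20, 5->1, 7->7), giving [18, 20, 1, 7].

[18, 20, 1, 7]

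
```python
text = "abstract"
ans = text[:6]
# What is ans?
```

text has length 8. The slice text[:6] selects indices [0, 1, 2, 3, 4, 5] (0->'a', 1->'b', 2->'s', 3->'t', 4->'r', 5->'a'), giving 'abstra'.

'abstra'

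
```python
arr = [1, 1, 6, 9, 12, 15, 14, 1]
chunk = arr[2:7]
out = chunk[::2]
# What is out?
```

arr has length 8. The slice arr[2:7] selects indices [2, 3, 4, 5, 6] (2->6, 3->9, 4->12, 5->15, 6->14), giving [6, 9, 12, 15, 14]. So chunk = [6, 9, 12, 15, 14]. chunk has length 5. The slice chunk[::2] selects indices [0, 2, 4] (0->6, 2->12, 4->14), giving [6, 12, 14].

[6, 12, 14]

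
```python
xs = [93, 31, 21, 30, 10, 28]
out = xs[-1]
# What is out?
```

xs has length 6. Negative index -1 maps to positive index 6 + (-1) = 5. xs[5] = 28.

28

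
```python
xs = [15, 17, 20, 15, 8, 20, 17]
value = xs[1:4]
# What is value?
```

xs has length 7. The slice xs[1:4] selects indices [1, 2, 3] (1->17, 2->20, 3->15), giving [17, 20, 15].

[17, 20, 15]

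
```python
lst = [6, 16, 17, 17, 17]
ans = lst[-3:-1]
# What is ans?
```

lst has length 5. The slice lst[-3:-1] selects indices [2, 3] (2->17, 3->17), giving [17, 17].

[17, 17]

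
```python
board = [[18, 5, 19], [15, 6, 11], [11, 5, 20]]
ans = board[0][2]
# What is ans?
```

board[0] = [18, 5, 19]. Taking column 2 of that row yields 19.

19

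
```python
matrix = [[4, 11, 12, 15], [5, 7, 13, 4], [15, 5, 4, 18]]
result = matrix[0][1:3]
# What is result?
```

matrix[0] = [4, 11, 12, 15]. matrix[0] has length 4. The slice matrix[0][1:3] selects indices [1, 2] (1->11, 2->12), giving [11, 12].

[11, 12]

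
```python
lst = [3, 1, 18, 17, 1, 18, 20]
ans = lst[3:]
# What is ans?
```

lst has length 7. The slice lst[3:] selects indices [3, 4, 5, 6] (3->17, 4->1, 5->18, 6->20), giving [17, 1, 18, 20].

[17, 1, 18, 20]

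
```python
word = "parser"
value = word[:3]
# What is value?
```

word has length 6. The slice word[:3] selects indices [0, 1, 2] (0->'p', 1->'a', 2->'r'), giving 'par'.

'par'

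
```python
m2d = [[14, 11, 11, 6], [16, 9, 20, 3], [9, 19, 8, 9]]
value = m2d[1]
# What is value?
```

m2d has 3 rows. Row 1 is [16, 9, 20, 3].

[16, 9, 20, 3]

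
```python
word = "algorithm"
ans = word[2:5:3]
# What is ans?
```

word has length 9. The slice word[2:5:3] selects indices [2] (2->'g'), giving 'g'.

'g'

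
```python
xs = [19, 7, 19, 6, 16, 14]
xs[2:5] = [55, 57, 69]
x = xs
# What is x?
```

xs starts as [19, 7, 19, 6, 16, 14] (length 6). The slice xs[2:5] covers indices [2, 3, 4] with values [19, 6, 16]. Replacing that slice with [55, 57, 69] (same length) produces [19, 7, 55, 57, 69, 14].

[19, 7, 55, 57, 69, 14]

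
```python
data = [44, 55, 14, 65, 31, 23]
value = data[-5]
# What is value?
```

data has length 6. Negative index -5 maps to positive index 6 + (-5) = 1. data[1] = 55.

55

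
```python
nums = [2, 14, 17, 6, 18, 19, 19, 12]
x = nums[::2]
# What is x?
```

nums has length 8. The slice nums[::2] selects indices [0, 2, 4, 6] (0->2, 2->17, 4->18, 6->19), giving [2, 17, 18, 19].

[2, 17, 18, 19]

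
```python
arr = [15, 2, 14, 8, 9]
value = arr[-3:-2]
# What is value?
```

arr has length 5. The slice arr[-3:-2] selects indices [2] (2->14), giving [14].

[14]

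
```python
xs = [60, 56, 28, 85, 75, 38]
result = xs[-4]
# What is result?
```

xs has length 6. Negative index -4 maps to positive index 6 + (-4) = 2. xs[2] = 28.

28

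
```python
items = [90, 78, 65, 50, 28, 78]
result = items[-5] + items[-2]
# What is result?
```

items has length 6. Negative index -5 maps to positive index 6 + (-5) = 1. items[1] = 78.
items has length 6. Negative index -2 maps to positive index 6 + (-2) = 4. items[4] = 28.
Sum: 78 + 28 = 106.

106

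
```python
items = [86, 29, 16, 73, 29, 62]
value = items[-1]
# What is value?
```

items has length 6. Negative index -1 maps to positive index 6 + (-1) = 5. items[5] = 62.

62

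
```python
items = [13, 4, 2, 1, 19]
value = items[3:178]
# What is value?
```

items has length 5. The slice items[3:178] selects indices [3, 4] (3->1, 4->19), giving [1, 19].

[1, 19]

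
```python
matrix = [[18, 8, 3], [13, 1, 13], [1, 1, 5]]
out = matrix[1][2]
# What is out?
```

matrix[1] = [13, 1, 13]. Taking column 2 of that row yields 13.

13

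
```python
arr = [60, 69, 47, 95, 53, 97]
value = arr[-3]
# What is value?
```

arr has length 6. Negative index -3 maps to positive index 6 + (-3) = 3. arr[3] = 95.

95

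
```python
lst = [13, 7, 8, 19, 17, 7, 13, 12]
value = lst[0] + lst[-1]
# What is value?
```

lst has length 8. lst[0] = 13.
lst has length 8. Negative index -1 maps to positive index 8 + (-1) = 7. lst[7] = 12.
Sum: 13 + 12 = 25.

25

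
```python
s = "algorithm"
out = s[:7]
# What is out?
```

s has length 9. The slice s[:7] selects indices [0, 1, 2, 3, 4, 5, 6] (0->'a', 1->'l', 2->'g', 3->'o', 4->'r', 5->'i', 6->'t'), giving 'algorit'.

'algorit'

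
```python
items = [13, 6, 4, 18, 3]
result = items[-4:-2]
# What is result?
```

items has length 5. The slice items[-4:-2] selects indices [1, 2] (1->6, 2->4), giving [6, 4].

[6, 4]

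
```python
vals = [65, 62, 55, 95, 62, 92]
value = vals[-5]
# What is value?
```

vals has length 6. Negative index -5 maps to positive index 6 + (-5) = 1. vals[1] = 62.

62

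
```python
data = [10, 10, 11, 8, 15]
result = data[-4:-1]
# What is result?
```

data has length 5. The slice data[-4:-1] selects indices [1, 2, 3] (1->10, 2->11, 3->8), giving [10, 11, 8].

[10, 11, 8]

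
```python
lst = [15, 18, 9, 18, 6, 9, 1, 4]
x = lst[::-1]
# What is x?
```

lst has length 8. The slice lst[::-1] selects indices [7, 6, 5, 4, 3, 2, 1, 0] (7->4, 6->1, 5->9, 4->6, 3->18, 2->9, 1->18, 0->15), giving [4, 1, 9, 6, 18, 9, 18, 15].

[4, 1, 9, 6, 18, 9, 18, 15]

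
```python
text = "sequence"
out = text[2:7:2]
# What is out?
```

text has length 8. The slice text[2:7:2] selects indices [2, 4, 6] (2->'q', 4->'e', 6->'c'), giving 'qec'.

'qec'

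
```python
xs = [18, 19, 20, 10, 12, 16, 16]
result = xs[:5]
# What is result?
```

xs has length 7. The slice xs[:5] selects indices [0, 1, 2, 3, 4] (0->18, 1->19, 2->20, 3->10, 4->12), giving [18, 19, 20, 10, 12].

[18, 19, 20, 10, 12]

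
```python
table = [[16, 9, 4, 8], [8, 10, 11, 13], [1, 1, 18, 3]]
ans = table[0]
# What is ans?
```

table has 3 rows. Row 0 is [16, 9, 4, 8].

[16, 9, 4, 8]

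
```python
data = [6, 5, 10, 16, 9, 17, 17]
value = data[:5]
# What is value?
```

data has length 7. The slice data[:5] selects indices [0, 1, 2, 3, 4] (0->6, 1->5, 2->10, 3->16, 4->9), giving [6, 5, 10, 16, 9].

[6, 5, 10, 16, 9]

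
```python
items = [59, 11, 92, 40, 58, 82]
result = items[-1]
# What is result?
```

items has length 6. Negative index -1 maps to positive index 6 + (-1) = 5. items[5] = 82.

82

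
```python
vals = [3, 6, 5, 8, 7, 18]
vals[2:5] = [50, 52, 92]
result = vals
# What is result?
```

vals starts as [3, 6, 5, 8, 7, 18] (length 6). The slice vals[2:5] covers indices [2, 3, 4] with values [5, 8, 7]. Replacing that slice with [50, 52, 92] (same length) produces [3, 6, 50, 52, 92, 18].

[3, 6, 50, 52, 92, 18]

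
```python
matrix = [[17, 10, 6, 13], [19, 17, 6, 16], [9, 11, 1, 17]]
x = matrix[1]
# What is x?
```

matrix has 3 rows. Row 1 is [19, 17, 6, 16].

[19, 17, 6, 16]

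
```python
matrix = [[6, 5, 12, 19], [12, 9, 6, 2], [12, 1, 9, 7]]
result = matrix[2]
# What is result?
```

matrix has 3 rows. Row 2 is [12, 1, 9, 7].

[12, 1, 9, 7]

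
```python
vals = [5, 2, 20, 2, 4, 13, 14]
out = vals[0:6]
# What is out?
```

vals has length 7. The slice vals[0:6] selects indices [0, 1, 2, 3, 4, 5] (0->5, 1->2, 2->20, 3->2, 4->4, 5->13), giving [5, 2, 20, 2, 4, 13].

[5, 2, 20, 2, 4, 13]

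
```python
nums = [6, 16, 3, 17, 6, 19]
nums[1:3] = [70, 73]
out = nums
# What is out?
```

nums starts as [6, 16, 3, 17, 6, 19] (length 6). The slice nums[1:3] covers indices [1, 2] with values [16, 3]. Replacing that slice with [70, 73] (same length) produces [6, 70, 73, 17, 6, 19].

[6, 70, 73, 17, 6, 19]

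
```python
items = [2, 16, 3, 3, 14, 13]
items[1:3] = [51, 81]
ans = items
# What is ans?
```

items starts as [2, 16, 3, 3, 14, 13] (length 6). The slice items[1:3] covers indices [1, 2] with values [16, 3]. Replacing that slice with [51, 81] (same length) produces [2, 51, 81, 3, 14, 13].

[2, 51, 81, 3, 14, 13]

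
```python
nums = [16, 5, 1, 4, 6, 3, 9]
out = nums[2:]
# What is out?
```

nums has length 7. The slice nums[2:] selects indices [2, 3, 4, 5, 6] (2->1, 3->4, 4->6, 5->3, 6->9), giving [1, 4, 6, 3, 9].

[1, 4, 6, 3, 9]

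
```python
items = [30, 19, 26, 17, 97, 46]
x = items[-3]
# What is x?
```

items has length 6. Negative index -3 maps to positive index 6 + (-3) = 3. items[3] = 17.

17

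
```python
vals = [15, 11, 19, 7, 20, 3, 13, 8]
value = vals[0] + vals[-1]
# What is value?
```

vals has length 8. vals[0] = 15.
vals has length 8. Negative index -1 maps to positive index 8 + (-1) = 7. vals[7] = 8.
Sum: 15 + 8 = 23.

23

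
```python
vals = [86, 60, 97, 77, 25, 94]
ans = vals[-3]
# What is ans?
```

vals has length 6. Negative index -3 maps to positive index 6 + (-3) = 3. vals[3] = 77.

77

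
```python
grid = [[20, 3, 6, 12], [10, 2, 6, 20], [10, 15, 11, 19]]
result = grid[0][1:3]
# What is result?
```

grid[0] = [20, 3, 6, 12]. grid[0] has length 4. The slice grid[0][1:3] selects indices [1, 2] (1->3, 2->6), giving [3, 6].

[3, 6]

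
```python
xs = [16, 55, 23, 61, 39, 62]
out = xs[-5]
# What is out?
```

xs has length 6. Negative index -5 maps to positive index 6 + (-5) = 1. xs[1] = 55.

55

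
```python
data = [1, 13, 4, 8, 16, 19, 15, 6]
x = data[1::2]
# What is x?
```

data has length 8. The slice data[1::2] selects indices [1, 3, 5, 7] (1->13, 3->8, 5->19, 7->6), giving [13, 8, 19, 6].

[13, 8, 19, 6]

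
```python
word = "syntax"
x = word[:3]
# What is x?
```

word has length 6. The slice word[:3] selects indices [0, 1, 2] (0->'s', 1->'y', 2->'n'), giving 'syn'.

'syn'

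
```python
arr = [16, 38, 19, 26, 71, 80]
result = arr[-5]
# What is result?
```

arr has length 6. Negative index -5 maps to positive index 6 + (-5) = 1. arr[1] = 38.

38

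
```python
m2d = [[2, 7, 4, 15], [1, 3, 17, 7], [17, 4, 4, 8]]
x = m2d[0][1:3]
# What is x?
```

m2d[0] = [2, 7, 4, 15]. m2d[0] has length 4. The slice m2d[0][1:3] selects indices [1, 2] (1->7, 2->4), giving [7, 4].

[7, 4]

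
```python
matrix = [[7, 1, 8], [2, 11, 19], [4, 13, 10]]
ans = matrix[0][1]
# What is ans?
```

matrix[0] = [7, 1, 8]. Taking column 1 of that row yields 1.

1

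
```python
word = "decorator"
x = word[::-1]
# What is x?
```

word has length 9. The slice word[::-1] selects indices [8, 7, 6, 5, 4, 3, 2, 1, 0] (8->'r', 7->'o', 6->'t', 5->'a', 4->'r', 3->'o', 2->'c', 1->'e', 0->'d'), giving 'rotaroced'.

'rotaroced'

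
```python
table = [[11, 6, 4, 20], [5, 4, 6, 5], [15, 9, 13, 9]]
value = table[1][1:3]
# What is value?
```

table[1] = [5, 4, 6, 5]. table[1] has length 4. The slice table[1][1:3] selects indices [1, 2] (1->4, 2->6), giving [4, 6].

[4, 6]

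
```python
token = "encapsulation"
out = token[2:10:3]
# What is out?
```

token has length 13. The slice token[2:10:3] selects indices [2, 5, 8] (2->'c', 5->'s', 8->'a'), giving 'csa'.

'csa'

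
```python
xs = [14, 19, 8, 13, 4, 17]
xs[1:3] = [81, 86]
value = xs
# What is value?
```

xs starts as [14, 19, 8, 13, 4, 17] (length 6). The slice xs[1:3] covers indices [1, 2] with values [19, 8]. Replacing that slice with [81, 86] (same length) produces [14, 81, 86, 13, 4, 17].

[14, 81, 86, 13, 4, 17]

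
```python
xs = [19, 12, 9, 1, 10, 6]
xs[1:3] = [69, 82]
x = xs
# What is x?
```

xs starts as [19, 12, 9, 1, 10, 6] (length 6). The slice xs[1:3] covers indices [1, 2] with values [12, 9]. Replacing that slice with [69, 82] (same length) produces [19, 69, 82, 1, 10, 6].

[19, 69, 82, 1, 10, 6]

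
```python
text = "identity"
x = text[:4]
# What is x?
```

text has length 8. The slice text[:4] selects indices [0, 1, 2, 3] (0->'i', 1->'d', 2->'e', 3->'n'), giving 'iden'.

'iden'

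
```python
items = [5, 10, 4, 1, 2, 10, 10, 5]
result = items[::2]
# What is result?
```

items has length 8. The slice items[::2] selects indices [0, 2, 4, 6] (0->5, 2->4, 4->2, 6->10), giving [5, 4, 2, 10].

[5, 4, 2, 10]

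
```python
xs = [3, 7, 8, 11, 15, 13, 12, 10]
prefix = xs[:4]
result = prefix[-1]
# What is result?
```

xs has length 8. The slice xs[:4] selects indices [0, 1, 2, 3] (0->3, 1->7, 2->8, 3->11), giving [3, 7, 8, 11]. So prefix = [3, 7, 8, 11]. Then prefix[-1] = 11.

11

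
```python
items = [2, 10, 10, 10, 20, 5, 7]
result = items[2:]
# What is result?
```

items has length 7. The slice items[2:] selects indices [2, 3, 4, 5, 6] (2->10, 3->10, 4->20, 5->5, 6->7), giving [10, 10, 20, 5, 7].

[10, 10, 20, 5, 7]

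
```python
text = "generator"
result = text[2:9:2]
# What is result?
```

text has length 9. The slice text[2:9:2] selects indices [2, 4, 6, 8] (2->'n', 4->'r', 6->'t', 8->'r'), giving 'nrtr'.

'nrtr'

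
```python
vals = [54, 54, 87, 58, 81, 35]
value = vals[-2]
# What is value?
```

vals has length 6. Negative index -2 maps to positive index 6 + (-2) = 4. vals[4] = 81.

81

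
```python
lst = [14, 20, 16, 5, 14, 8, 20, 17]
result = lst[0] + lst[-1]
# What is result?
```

lst has length 8. lst[0] = 14.
lst has length 8. Negative index -1 maps to positive index 8 + (-1) = 7. lst[7] = 17.
Sum: 14 + 17 = 31.

31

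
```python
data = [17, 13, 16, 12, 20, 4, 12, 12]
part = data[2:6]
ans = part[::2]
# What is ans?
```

data has length 8. The slice data[2:6] selects indices [2, 3, 4, 5] (2->16, 3->12, 4->20, 5->4), giving [16, 12, 20, 4]. So part = [16, 12, 20, 4]. part has length 4. The slice part[::2] selects indices [0, 2] (0->16, 2->20), giving [16, 20].

[16, 20]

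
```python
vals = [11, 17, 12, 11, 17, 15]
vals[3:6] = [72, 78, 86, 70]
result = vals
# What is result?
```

vals starts as [11, 17, 12, 11, 17, 15] (length 6). The slice vals[3:6] covers indices [3, 4, 5] with values [11, 17, 15]. Replacing that slice with [72, 78, 86, 70] (different length) produces [11, 17, 12, 72, 78, 86, 70].

[11, 17, 12, 72, 78, 86, 70]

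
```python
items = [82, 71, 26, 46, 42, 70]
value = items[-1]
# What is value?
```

items has length 6. Negative index -1 maps to positive index 6 + (-1) = 5. items[5] = 70.

70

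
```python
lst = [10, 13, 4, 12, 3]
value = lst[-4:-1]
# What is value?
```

lst has length 5. The slice lst[-4:-1] selects indices [1, 2, 3] (1->13, 2->4, 3->12), giving [13, 4, 12].

[13, 4, 12]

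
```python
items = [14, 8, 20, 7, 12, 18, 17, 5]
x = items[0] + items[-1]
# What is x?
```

items has length 8. items[0] = 14.
items has length 8. Negative index -1 maps to positive index 8 + (-1) = 7. items[7] = 5.
Sum: 14 + 5 = 19.

19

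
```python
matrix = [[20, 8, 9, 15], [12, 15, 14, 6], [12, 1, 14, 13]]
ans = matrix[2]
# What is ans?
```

matrix has 3 rows. Row 2 is [12, 1, 14, 13].

[12, 1, 14, 13]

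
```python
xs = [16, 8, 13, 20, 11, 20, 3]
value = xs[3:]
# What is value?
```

xs has length 7. The slice xs[3:] selects indices [3, 4, 5, 6] (3->20, 4->11, 5->20, 6->3), giving [20, 11, 20, 3].

[20, 11, 20, 3]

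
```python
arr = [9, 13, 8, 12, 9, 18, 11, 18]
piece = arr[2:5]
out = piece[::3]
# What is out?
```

arr has length 8. The slice arr[2:5] selects indices [2, 3, 4] (2->8, 3->12, 4->9), giving [8, 12, 9]. So piece = [8, 12, 9]. piece has length 3. The slice piece[::3] selects indices [0] (0->8), giving [8].

[8]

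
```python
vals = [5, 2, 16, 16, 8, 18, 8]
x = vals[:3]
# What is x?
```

vals has length 7. The slice vals[:3] selects indices [0, 1, 2] (0->5, 1->2, 2->16), giving [5, 2, 16].

[5, 2, 16]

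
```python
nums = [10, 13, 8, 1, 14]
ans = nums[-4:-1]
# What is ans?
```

nums has length 5. The slice nums[-4:-1] selects indices [1, 2, 3] (1->13, 2->8, 3->1), giving [13, 8, 1].

[13, 8, 1]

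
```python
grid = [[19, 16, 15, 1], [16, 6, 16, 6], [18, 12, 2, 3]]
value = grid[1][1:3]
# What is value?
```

grid[1] = [16, 6, 16, 6]. grid[1] has length 4. The slice grid[1][1:3] selects indices [1, 2] (1->6, 2->16), giving [6, 16].

[6, 16]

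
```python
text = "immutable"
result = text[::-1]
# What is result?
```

text has length 9. The slice text[::-1] selects indices [8, 7, 6, 5, 4, 3, 2, 1, 0] (8->'e', 7->'l', 6->'b', 5->'a', 4->'t', 3->'u', 2->'m', 1->'m', 0->'i'), giving 'elbatummi'.

'elbatummi'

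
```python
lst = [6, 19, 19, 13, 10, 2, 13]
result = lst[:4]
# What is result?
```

lst has length 7. The slice lst[:4] selects indices [0, 1, 2, 3] (0->6, 1->19, 2->19, 3->13), giving [6, 19, 19, 13].

[6, 19, 19, 13]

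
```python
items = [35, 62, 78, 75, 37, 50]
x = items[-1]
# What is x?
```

items has length 6. Negative index -1 maps to positive index 6 + (-1) = 5. items[5] = 50.

50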